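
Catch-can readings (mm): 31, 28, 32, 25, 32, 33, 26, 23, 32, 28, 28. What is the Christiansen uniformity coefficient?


mean = 28.909091 mm
MAD = 2.809917 mm
CU = (1 - 2.809917/28.909091)*100

90.2802 %


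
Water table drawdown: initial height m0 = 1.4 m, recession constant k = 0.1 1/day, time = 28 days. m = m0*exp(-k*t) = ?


m = m0 * exp(-k*t)
m = 1.4 * exp(-0.1 * 28)
m = 1.4 * exp(-2.8000)

0.0851 m


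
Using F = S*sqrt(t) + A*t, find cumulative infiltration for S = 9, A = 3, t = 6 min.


F = S*sqrt(t) + A*t
F = 9*sqrt(6) + 3*6
F = 9*2.449490 + 18

40.0454 mm


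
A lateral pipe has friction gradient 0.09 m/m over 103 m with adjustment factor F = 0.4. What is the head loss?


hf = J * L * F = 0.09 * 103 * 0.4 = 3.7080 m

3.7080 m


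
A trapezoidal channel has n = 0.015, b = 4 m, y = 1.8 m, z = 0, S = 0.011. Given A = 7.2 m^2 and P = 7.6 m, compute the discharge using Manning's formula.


R = A/P = 7.2/7.6 = 0.947368
Q = (1/0.015) * 7.2 * 0.947368^(2/3) * 0.011^0.5

48.5605 m^3/s


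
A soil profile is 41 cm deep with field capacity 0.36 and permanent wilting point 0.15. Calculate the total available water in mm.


AWC = (FC - PWP) * d * 10
AWC = (0.36 - 0.15) * 41 * 10
AWC = 0.2100 * 41 * 10

86.1000 mm


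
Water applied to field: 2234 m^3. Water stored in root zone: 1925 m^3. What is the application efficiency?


Ea = V_root / V_field * 100 = 1925 / 2234 * 100 = 86.1683%

86.1683 %


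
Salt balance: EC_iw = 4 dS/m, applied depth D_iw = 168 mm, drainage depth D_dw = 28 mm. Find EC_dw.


EC_dw = EC_iw * D_iw / D_dw
EC_dw = 4 * 168 / 28
EC_dw = 672 / 28

24.0000 dS/m


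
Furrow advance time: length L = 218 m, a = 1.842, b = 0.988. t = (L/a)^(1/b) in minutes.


t = (L/a)^(1/b)
t = (218/1.842)^(1/0.988)
t = 118.349620^(1/0.988)

125.4143 min


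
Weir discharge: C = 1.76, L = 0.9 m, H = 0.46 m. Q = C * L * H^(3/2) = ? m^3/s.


Q = C * L * H^(3/2) = 1.76 * 0.9 * 0.46^1.5 = 1.76 * 0.9 * 0.311987

0.4942 m^3/s


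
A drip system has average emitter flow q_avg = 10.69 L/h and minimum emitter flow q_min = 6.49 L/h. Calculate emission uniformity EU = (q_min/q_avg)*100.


EU = (q_min/q_avg)*100 = (6.49/10.69)*100 = 60.7109%

60.7109 %


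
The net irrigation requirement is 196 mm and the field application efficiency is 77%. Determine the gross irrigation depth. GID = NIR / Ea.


Ea = 77% = 0.77
GID = NIR / Ea = 196 / 0.77 = 254.5455 mm

254.5455 mm


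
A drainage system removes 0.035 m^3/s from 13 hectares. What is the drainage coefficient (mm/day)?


DC = Q * 86400 / (A * 10000) * 1000
DC = 0.035 * 86400 / (13 * 10000) * 1000
DC = 3024000.0000 / 130000

23.2615 mm/day


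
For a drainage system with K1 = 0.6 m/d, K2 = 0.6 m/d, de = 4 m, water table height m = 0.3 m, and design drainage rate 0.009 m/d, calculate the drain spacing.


S^2 = 8*K2*de*m/q + 4*K1*m^2/q
S^2 = 8*0.6*4*0.3/0.009 + 4*0.6*0.3^2/0.009
S = sqrt(664.0000)

25.7682 m


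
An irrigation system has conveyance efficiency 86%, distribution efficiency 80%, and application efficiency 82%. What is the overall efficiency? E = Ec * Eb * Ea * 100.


Ec = 0.86, Eb = 0.8, Ea = 0.82
E = 0.86 * 0.8 * 0.82 * 100 = 56.4160%

56.4160 %


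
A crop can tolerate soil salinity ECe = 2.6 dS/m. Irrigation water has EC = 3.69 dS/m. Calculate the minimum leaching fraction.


LR = ECiw / (5*ECe - ECiw)
LR = 3.69 / (5*2.6 - 3.69)
LR = 3.69 / 9.3100

0.3963


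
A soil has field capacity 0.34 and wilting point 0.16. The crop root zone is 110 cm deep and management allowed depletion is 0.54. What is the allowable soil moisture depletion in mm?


SMD = (FC - PWP) * d * MAD * 10
SMD = (0.34 - 0.16) * 110 * 0.54 * 10
SMD = 0.1800 * 110 * 0.54 * 10

106.9200 mm


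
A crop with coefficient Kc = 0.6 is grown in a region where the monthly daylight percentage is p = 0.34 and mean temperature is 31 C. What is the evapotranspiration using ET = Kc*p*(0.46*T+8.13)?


ET = Kc * p * (0.46*T + 8.13)
ET = 0.6 * 0.34 * (0.46*31 + 8.13)
ET = 0.6 * 0.34 * 22.3900

4.5676 mm/day


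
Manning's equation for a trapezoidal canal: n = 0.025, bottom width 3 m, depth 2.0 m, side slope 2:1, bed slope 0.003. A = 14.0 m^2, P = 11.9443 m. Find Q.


R = A/P = 14.0/11.9443 = 1.172107
Q = (1/0.025) * 14.0 * 1.172107^(2/3) * 0.003^0.5

34.0978 m^3/s


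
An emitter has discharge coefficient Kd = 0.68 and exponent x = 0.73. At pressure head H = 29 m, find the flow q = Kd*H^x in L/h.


q = Kd * H^x = 0.68 * 29^0.73 = 0.68 * 11.682897

7.9444 L/h


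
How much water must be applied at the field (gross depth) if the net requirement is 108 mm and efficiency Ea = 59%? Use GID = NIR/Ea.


Ea = 59% = 0.59
GID = NIR / Ea = 108 / 0.59 = 183.0508 mm

183.0508 mm


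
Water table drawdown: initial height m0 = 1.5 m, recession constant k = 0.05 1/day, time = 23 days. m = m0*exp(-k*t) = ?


m = m0 * exp(-k*t)
m = 1.5 * exp(-0.05 * 23)
m = 1.5 * exp(-1.1500)

0.4750 m


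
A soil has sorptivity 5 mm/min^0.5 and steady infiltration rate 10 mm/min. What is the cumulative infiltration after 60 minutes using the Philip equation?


F = S*sqrt(t) + A*t
F = 5*sqrt(60) + 10*60
F = 5*7.745967 + 600

638.7298 mm


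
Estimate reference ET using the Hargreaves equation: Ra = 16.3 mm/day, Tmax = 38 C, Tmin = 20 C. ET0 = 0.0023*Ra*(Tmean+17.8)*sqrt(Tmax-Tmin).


Tmean = (Tmax + Tmin)/2 = (38 + 20)/2 = 29.0
ET0 = 0.0023 * 16.3 * (29.0 + 17.8) * sqrt(38 - 20)
ET0 = 0.0023 * 16.3 * 46.8 * 4.242641

7.4438 mm/day


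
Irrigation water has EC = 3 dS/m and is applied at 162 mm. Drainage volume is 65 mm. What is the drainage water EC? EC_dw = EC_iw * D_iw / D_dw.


EC_dw = EC_iw * D_iw / D_dw
EC_dw = 3 * 162 / 65
EC_dw = 486 / 65

7.4769 dS/m


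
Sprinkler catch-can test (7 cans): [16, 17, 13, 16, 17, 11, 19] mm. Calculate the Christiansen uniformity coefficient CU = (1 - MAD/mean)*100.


mean = 15.571429 mm
MAD = 2.040816 mm
CU = (1 - 2.040816/15.571429)*100

86.8938 %


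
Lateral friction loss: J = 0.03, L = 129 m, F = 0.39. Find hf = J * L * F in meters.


hf = J * L * F = 0.03 * 129 * 0.39 = 1.5093 m

1.5093 m


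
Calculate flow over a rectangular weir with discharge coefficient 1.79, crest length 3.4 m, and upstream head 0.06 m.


Q = C * L * H^(3/2) = 1.79 * 3.4 * 0.06^1.5 = 1.79 * 3.4 * 0.014697

0.0894 m^3/s


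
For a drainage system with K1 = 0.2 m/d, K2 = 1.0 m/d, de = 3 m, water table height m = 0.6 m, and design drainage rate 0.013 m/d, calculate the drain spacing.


S^2 = 8*K2*de*m/q + 4*K1*m^2/q
S^2 = 8*1.0*3*0.6/0.013 + 4*0.2*0.6^2/0.013
S = sqrt(1129.8462)

33.6132 m


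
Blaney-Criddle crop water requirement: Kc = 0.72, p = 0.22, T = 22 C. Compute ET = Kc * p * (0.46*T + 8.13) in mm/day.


ET = Kc * p * (0.46*T + 8.13)
ET = 0.72 * 0.22 * (0.46*22 + 8.13)
ET = 0.72 * 0.22 * 18.2500

2.8908 mm/day


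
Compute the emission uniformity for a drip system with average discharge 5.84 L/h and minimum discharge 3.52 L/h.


EU = (q_min/q_avg)*100 = (3.52/5.84)*100 = 60.2740%

60.2740 %


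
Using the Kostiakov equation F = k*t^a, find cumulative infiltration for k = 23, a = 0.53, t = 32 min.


F = k * t^a = 23 * 32^0.53
F = 23 * 6.276673

144.3635 mm


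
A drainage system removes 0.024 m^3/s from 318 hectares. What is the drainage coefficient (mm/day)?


DC = Q * 86400 / (A * 10000) * 1000
DC = 0.024 * 86400 / (318 * 10000) * 1000
DC = 2073600.0000 / 3180000

0.6521 mm/day


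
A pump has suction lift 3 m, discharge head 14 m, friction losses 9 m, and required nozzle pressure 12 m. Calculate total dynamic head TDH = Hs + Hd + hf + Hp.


TDH = Hs + Hd + hf + Hp = 3 + 14 + 9 + 12 = 38

38 m


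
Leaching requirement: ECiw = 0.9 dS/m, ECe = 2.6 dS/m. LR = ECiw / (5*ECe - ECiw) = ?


LR = ECiw / (5*ECe - ECiw)
LR = 0.9 / (5*2.6 - 0.9)
LR = 0.9 / 12.1000

0.0744


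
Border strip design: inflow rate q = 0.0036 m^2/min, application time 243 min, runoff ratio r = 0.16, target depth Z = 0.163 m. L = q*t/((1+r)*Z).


L = q*t/((1+r)*Z)
L = 0.0036*243/((1+0.16)*0.163)
L = 0.8748/0.18908

4.6266 m


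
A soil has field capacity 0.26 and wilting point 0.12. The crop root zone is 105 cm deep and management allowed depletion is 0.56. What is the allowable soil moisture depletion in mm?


SMD = (FC - PWP) * d * MAD * 10
SMD = (0.26 - 0.12) * 105 * 0.56 * 10
SMD = 0.1400 * 105 * 0.56 * 10

82.3200 mm


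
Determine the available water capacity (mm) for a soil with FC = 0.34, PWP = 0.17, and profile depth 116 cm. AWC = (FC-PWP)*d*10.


AWC = (FC - PWP) * d * 10
AWC = (0.34 - 0.17) * 116 * 10
AWC = 0.1700 * 116 * 10

197.2000 mm


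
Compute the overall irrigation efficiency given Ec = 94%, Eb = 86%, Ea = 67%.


Ec = 0.94, Eb = 0.86, Ea = 0.67
E = 0.94 * 0.86 * 0.67 * 100 = 54.1628%

54.1628 %


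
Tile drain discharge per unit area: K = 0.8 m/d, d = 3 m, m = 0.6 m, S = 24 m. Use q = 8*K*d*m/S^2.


q = 8*K*d*m/S^2
q = 8*0.8*3*0.6/24^2
q = 11.5200 / 576

0.0200 m/d


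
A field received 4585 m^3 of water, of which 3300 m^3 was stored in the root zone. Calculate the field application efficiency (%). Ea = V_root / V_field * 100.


Ea = V_root / V_field * 100 = 3300 / 4585 * 100 = 71.9738%

71.9738 %


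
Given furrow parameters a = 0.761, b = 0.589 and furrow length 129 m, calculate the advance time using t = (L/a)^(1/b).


t = (L/a)^(1/b)
t = (129/0.761)^(1/0.589)
t = 169.513798^(1/0.589)

6091.5589 min


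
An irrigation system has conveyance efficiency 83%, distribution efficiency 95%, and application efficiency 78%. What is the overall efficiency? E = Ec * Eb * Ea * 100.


Ec = 0.83, Eb = 0.95, Ea = 0.78
E = 0.83 * 0.95 * 0.78 * 100 = 61.5030%

61.5030 %


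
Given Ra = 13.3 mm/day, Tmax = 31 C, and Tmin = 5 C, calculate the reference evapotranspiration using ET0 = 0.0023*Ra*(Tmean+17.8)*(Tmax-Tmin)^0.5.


Tmean = (Tmax + Tmin)/2 = (31 + 5)/2 = 18.0
ET0 = 0.0023 * 13.3 * (18.0 + 17.8) * sqrt(31 - 5)
ET0 = 0.0023 * 13.3 * 35.8 * 5.099020

5.5840 mm/day


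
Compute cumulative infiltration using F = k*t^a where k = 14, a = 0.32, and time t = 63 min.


F = k * t^a = 14 * 63^0.32
F = 14 * 3.765208

52.7129 mm


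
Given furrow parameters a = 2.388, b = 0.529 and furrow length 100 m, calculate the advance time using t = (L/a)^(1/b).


t = (L/a)^(1/b)
t = (100/2.388)^(1/0.529)
t = 41.876047^(1/0.529)

1164.3879 min


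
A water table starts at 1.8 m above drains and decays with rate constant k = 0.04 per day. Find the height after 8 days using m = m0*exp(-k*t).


m = m0 * exp(-k*t)
m = 1.8 * exp(-0.04 * 8)
m = 1.8 * exp(-0.3200)

1.3071 m


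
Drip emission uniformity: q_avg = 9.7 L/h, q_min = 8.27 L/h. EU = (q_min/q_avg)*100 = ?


EU = (q_min/q_avg)*100 = (8.27/9.7)*100 = 85.2577%

85.2577 %


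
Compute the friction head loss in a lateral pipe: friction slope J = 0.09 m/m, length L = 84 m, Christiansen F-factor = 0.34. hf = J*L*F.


hf = J * L * F = 0.09 * 84 * 0.34 = 2.5704 m

2.5704 m


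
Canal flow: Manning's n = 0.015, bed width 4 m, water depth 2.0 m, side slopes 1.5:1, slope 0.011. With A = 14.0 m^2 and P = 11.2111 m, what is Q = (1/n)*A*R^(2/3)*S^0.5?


R = A/P = 14.0/11.2111 = 1.248762
Q = (1/0.015) * 14.0 * 1.248762^(2/3) * 0.011^0.5

113.5149 m^3/s


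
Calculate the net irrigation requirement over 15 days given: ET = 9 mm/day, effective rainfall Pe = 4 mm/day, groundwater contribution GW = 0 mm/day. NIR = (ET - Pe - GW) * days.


Daily deficit = ET - Pe - GW = 9 - 4 - 0 = 5 mm/day
NIR = 5 * 15 = 75 mm

75.0000 mm


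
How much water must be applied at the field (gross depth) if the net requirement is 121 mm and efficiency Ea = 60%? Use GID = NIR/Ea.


Ea = 60% = 0.6
GID = NIR / Ea = 121 / 0.6 = 201.6667 mm

201.6667 mm


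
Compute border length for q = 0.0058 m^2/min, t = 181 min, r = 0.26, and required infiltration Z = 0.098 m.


L = q*t/((1+r)*Z)
L = 0.0058*181/((1+0.26)*0.098)
L = 1.0498/0.12348

8.5018 m


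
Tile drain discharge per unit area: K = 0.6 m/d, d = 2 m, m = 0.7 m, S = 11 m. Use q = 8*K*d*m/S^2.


q = 8*K*d*m/S^2
q = 8*0.6*2*0.7/11^2
q = 6.7200 / 121

0.0555 m/d


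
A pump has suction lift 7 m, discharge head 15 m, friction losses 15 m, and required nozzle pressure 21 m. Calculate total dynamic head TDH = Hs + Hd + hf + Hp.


TDH = Hs + Hd + hf + Hp = 7 + 15 + 15 + 21 = 58

58 m


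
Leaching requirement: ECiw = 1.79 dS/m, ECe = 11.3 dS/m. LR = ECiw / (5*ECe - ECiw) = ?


LR = ECiw / (5*ECe - ECiw)
LR = 1.79 / (5*11.3 - 1.79)
LR = 1.79 / 54.7100

0.0327


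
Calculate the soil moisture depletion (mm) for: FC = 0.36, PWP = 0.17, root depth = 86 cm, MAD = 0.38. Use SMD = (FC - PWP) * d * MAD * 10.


SMD = (FC - PWP) * d * MAD * 10
SMD = (0.36 - 0.17) * 86 * 0.38 * 10
SMD = 0.1900 * 86 * 0.38 * 10

62.0920 mm


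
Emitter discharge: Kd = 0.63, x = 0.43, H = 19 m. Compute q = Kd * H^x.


q = Kd * H^x = 0.63 * 19^0.43 = 0.63 * 3.547023

2.2346 L/h


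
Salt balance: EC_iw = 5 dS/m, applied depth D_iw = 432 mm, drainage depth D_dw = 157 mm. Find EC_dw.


EC_dw = EC_iw * D_iw / D_dw
EC_dw = 5 * 432 / 157
EC_dw = 2160 / 157

13.7580 dS/m


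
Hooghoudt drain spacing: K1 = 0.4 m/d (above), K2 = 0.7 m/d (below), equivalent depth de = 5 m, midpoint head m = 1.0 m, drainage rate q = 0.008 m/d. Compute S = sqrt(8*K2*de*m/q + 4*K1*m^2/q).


S^2 = 8*K2*de*m/q + 4*K1*m^2/q
S^2 = 8*0.7*5*1.0/0.008 + 4*0.4*1.0^2/0.008
S = sqrt(3700.0000)

60.8276 m


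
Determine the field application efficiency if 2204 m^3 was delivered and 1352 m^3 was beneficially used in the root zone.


Ea = V_root / V_field * 100 = 1352 / 2204 * 100 = 61.3430%

61.3430 %


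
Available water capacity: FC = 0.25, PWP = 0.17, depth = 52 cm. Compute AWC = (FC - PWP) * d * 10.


AWC = (FC - PWP) * d * 10
AWC = (0.25 - 0.17) * 52 * 10
AWC = 0.0800 * 52 * 10

41.6000 mm


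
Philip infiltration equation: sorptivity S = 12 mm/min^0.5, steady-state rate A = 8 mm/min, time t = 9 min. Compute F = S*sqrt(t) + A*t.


F = S*sqrt(t) + A*t
F = 12*sqrt(9) + 8*9
F = 12*3.000000 + 72

108.0000 mm


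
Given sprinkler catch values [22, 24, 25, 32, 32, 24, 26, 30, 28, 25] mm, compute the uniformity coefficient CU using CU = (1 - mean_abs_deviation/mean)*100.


mean = 26.800000 mm
MAD = 2.960000 mm
CU = (1 - 2.960000/26.800000)*100

88.9552 %


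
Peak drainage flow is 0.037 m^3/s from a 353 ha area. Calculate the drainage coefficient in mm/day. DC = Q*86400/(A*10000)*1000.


DC = Q * 86400 / (A * 10000) * 1000
DC = 0.037 * 86400 / (353 * 10000) * 1000
DC = 3196800.0000 / 3530000

0.9056 mm/day


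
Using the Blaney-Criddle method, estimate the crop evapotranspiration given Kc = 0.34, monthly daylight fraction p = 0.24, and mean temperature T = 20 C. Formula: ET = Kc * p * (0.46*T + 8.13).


ET = Kc * p * (0.46*T + 8.13)
ET = 0.34 * 0.24 * (0.46*20 + 8.13)
ET = 0.34 * 0.24 * 17.3300

1.4141 mm/day


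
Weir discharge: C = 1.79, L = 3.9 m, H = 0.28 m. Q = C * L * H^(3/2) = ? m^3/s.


Q = C * L * H^(3/2) = 1.79 * 3.9 * 0.28^1.5 = 1.79 * 3.9 * 0.148162

1.0343 m^3/s


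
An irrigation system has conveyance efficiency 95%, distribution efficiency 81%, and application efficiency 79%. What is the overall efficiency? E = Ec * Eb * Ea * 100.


Ec = 0.95, Eb = 0.81, Ea = 0.79
E = 0.95 * 0.81 * 0.79 * 100 = 60.7905%

60.7905 %


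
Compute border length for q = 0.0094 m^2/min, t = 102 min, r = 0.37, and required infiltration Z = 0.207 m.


L = q*t/((1+r)*Z)
L = 0.0094*102/((1+0.37)*0.207)
L = 0.9588/0.28359

3.3809 m


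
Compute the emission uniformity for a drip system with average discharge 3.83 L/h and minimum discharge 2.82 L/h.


EU = (q_min/q_avg)*100 = (2.82/3.83)*100 = 73.6292%

73.6292 %


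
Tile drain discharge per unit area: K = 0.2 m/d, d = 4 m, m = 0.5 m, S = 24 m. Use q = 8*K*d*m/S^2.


q = 8*K*d*m/S^2
q = 8*0.2*4*0.5/24^2
q = 3.2000 / 576

0.0056 m/d


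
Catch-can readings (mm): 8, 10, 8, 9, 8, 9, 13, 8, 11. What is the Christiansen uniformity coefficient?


mean = 9.333333 mm
MAD = 1.333333 mm
CU = (1 - 1.333333/9.333333)*100

85.7143 %


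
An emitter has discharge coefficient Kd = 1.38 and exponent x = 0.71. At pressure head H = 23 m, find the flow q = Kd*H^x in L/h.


q = Kd * H^x = 1.38 * 23^0.71 = 1.38 * 9.264602

12.7852 L/h


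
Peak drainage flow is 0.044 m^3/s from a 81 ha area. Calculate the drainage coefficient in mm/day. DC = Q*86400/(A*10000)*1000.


DC = Q * 86400 / (A * 10000) * 1000
DC = 0.044 * 86400 / (81 * 10000) * 1000
DC = 3801600.0000 / 810000

4.6933 mm/day


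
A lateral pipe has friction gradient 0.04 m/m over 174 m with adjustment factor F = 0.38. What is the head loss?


hf = J * L * F = 0.04 * 174 * 0.38 = 2.6448 m

2.6448 m


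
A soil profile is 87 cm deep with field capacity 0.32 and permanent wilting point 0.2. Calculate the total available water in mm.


AWC = (FC - PWP) * d * 10
AWC = (0.32 - 0.2) * 87 * 10
AWC = 0.1200 * 87 * 10

104.4000 mm


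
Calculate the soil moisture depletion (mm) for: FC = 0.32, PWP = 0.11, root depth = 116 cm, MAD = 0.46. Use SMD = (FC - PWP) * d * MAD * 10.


SMD = (FC - PWP) * d * MAD * 10
SMD = (0.32 - 0.11) * 116 * 0.46 * 10
SMD = 0.2100 * 116 * 0.46 * 10

112.0560 mm


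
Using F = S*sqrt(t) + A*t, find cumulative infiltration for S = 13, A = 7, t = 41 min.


F = S*sqrt(t) + A*t
F = 13*sqrt(41) + 7*41
F = 13*6.403124 + 287

370.2406 mm


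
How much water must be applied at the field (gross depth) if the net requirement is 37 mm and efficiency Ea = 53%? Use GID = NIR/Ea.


Ea = 53% = 0.53
GID = NIR / Ea = 37 / 0.53 = 69.8113 mm

69.8113 mm


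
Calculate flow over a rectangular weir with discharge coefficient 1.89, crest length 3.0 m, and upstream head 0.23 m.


Q = C * L * H^(3/2) = 1.89 * 3.0 * 0.23^1.5 = 1.89 * 3.0 * 0.110304

0.6254 m^3/s


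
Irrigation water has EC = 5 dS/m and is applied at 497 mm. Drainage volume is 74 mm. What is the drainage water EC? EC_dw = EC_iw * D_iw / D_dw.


EC_dw = EC_iw * D_iw / D_dw
EC_dw = 5 * 497 / 74
EC_dw = 2485 / 74

33.5811 dS/m


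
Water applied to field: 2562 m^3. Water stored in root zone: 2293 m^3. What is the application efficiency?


Ea = V_root / V_field * 100 = 2293 / 2562 * 100 = 89.5004%

89.5004 %


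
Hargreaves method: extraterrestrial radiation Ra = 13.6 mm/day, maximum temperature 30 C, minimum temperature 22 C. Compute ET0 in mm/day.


Tmean = (Tmax + Tmin)/2 = (30 + 22)/2 = 26.0
ET0 = 0.0023 * 13.6 * (26.0 + 17.8) * sqrt(30 - 22)
ET0 = 0.0023 * 13.6 * 43.8 * 2.828427

3.8751 mm/day


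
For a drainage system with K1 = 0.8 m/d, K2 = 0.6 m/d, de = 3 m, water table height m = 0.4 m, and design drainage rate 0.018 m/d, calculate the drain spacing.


S^2 = 8*K2*de*m/q + 4*K1*m^2/q
S^2 = 8*0.6*3*0.4/0.018 + 4*0.8*0.4^2/0.018
S = sqrt(348.4444)

18.6667 m


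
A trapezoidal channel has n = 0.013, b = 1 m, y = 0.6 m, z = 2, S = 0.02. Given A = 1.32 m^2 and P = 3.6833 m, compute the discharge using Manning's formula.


R = A/P = 1.32/3.6833 = 0.358374
Q = (1/0.013) * 1.32 * 0.358374^(2/3) * 0.02^0.5

7.2450 m^3/s


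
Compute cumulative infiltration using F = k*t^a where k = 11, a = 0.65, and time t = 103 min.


F = k * t^a = 11 * 103^0.65
F = 11 * 20.339684

223.7365 mm


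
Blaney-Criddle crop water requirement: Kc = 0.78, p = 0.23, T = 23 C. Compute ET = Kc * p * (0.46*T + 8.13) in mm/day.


ET = Kc * p * (0.46*T + 8.13)
ET = 0.78 * 0.23 * (0.46*23 + 8.13)
ET = 0.78 * 0.23 * 18.7100

3.3566 mm/day


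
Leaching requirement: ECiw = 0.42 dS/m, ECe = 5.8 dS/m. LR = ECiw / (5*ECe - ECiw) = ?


LR = ECiw / (5*ECe - ECiw)
LR = 0.42 / (5*5.8 - 0.42)
LR = 0.42 / 28.5800

0.0147


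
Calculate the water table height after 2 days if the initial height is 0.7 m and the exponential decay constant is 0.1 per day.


m = m0 * exp(-k*t)
m = 0.7 * exp(-0.1 * 2)
m = 0.7 * exp(-0.2000)

0.5731 m


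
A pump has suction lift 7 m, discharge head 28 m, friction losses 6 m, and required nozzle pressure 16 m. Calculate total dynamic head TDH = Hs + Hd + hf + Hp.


TDH = Hs + Hd + hf + Hp = 7 + 28 + 6 + 16 = 57

57 m


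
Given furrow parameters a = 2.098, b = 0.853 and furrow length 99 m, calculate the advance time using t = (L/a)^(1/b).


t = (L/a)^(1/b)
t = (99/2.098)^(1/0.853)
t = 47.187798^(1/0.853)

91.6823 min


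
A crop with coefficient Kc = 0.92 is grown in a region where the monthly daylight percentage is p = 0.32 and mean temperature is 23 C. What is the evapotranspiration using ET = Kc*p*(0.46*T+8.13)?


ET = Kc * p * (0.46*T + 8.13)
ET = 0.92 * 0.32 * (0.46*23 + 8.13)
ET = 0.92 * 0.32 * 18.7100

5.5082 mm/day


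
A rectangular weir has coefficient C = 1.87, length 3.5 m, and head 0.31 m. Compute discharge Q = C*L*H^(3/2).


Q = C * L * H^(3/2) = 1.87 * 3.5 * 0.31^1.5 = 1.87 * 3.5 * 0.172601

1.1297 m^3/s


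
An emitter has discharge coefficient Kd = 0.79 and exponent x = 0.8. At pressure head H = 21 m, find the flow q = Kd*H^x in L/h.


q = Kd * H^x = 0.79 * 21^0.8 = 0.79 * 11.422875

9.0241 L/h


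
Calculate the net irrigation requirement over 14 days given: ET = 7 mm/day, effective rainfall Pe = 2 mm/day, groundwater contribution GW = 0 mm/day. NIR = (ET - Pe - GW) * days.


Daily deficit = ET - Pe - GW = 7 - 2 - 0 = 5 mm/day
NIR = 5 * 14 = 70 mm

70.0000 mm


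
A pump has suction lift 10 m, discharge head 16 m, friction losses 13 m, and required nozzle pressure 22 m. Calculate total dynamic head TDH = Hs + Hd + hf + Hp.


TDH = Hs + Hd + hf + Hp = 10 + 16 + 13 + 22 = 61

61 m


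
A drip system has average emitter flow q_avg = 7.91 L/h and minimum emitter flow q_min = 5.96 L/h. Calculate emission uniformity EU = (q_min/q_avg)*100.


EU = (q_min/q_avg)*100 = (5.96/7.91)*100 = 75.3477%

75.3477 %


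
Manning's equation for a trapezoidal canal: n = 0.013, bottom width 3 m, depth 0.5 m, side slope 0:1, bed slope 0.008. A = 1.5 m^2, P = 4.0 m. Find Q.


R = A/P = 1.5/4.0 = 0.375000
Q = (1/0.013) * 1.5 * 0.375000^(2/3) * 0.008^0.5

5.3668 m^3/s


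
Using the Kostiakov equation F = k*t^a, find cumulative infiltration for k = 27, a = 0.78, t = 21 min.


F = k * t^a = 27 * 21^0.78
F = 27 * 10.748084

290.1983 mm


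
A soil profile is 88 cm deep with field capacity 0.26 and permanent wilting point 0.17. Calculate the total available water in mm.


AWC = (FC - PWP) * d * 10
AWC = (0.26 - 0.17) * 88 * 10
AWC = 0.0900 * 88 * 10

79.2000 mm


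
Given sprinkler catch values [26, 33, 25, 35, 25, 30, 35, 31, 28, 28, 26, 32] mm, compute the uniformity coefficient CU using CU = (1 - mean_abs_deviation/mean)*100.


mean = 29.500000 mm
MAD = 3.166667 mm
CU = (1 - 3.166667/29.500000)*100

89.2655 %


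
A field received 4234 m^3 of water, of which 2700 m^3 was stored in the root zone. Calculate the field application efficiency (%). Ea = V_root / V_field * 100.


Ea = V_root / V_field * 100 = 2700 / 4234 * 100 = 63.7695%

63.7695 %


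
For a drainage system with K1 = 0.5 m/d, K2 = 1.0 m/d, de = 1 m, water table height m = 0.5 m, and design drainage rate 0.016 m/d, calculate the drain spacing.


S^2 = 8*K2*de*m/q + 4*K1*m^2/q
S^2 = 8*1.0*1*0.5/0.016 + 4*0.5*0.5^2/0.016
S = sqrt(281.2500)

16.7705 m


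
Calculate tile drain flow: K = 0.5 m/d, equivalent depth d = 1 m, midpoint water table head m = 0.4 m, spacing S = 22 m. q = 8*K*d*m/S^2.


q = 8*K*d*m/S^2
q = 8*0.5*1*0.4/22^2
q = 1.6000 / 484

0.0033 m/d


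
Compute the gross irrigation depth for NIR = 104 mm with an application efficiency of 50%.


Ea = 50% = 0.5
GID = NIR / Ea = 104 / 0.5 = 208.0000 mm

208.0000 mm


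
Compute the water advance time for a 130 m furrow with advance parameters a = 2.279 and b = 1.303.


t = (L/a)^(1/b)
t = (130/2.279)^(1/1.303)
t = 57.042563^(1/1.303)

22.2747 min


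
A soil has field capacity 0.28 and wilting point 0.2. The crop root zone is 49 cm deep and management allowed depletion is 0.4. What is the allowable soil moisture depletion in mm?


SMD = (FC - PWP) * d * MAD * 10
SMD = (0.28 - 0.2) * 49 * 0.4 * 10
SMD = 0.0800 * 49 * 0.4 * 10

15.6800 mm


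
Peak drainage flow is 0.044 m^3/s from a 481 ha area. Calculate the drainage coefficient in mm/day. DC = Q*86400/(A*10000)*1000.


DC = Q * 86400 / (A * 10000) * 1000
DC = 0.044 * 86400 / (481 * 10000) * 1000
DC = 3801600.0000 / 4810000

0.7904 mm/day


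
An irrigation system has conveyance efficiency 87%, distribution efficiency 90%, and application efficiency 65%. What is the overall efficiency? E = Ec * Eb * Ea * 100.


Ec = 0.87, Eb = 0.9, Ea = 0.65
E = 0.87 * 0.9 * 0.65 * 100 = 50.8950%

50.8950 %


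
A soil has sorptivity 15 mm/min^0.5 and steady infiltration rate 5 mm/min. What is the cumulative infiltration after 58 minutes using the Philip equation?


F = S*sqrt(t) + A*t
F = 15*sqrt(58) + 5*58
F = 15*7.615773 + 290

404.2366 mm


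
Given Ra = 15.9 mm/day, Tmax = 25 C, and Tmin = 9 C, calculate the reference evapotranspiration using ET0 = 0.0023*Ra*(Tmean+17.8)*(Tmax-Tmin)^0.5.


Tmean = (Tmax + Tmin)/2 = (25 + 9)/2 = 17.0
ET0 = 0.0023 * 15.9 * (17.0 + 17.8) * sqrt(25 - 9)
ET0 = 0.0023 * 15.9 * 34.8 * 4.000000

5.0905 mm/day


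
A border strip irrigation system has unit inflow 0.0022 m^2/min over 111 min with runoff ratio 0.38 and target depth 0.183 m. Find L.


L = q*t/((1+r)*Z)
L = 0.0022*111/((1+0.38)*0.183)
L = 0.2442/0.25254

0.9670 m


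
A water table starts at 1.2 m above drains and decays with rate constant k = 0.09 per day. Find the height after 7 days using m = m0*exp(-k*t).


m = m0 * exp(-k*t)
m = 1.2 * exp(-0.09 * 7)
m = 1.2 * exp(-0.6300)

0.6391 m


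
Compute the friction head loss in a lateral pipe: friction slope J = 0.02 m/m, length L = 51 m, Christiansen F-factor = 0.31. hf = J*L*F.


hf = J * L * F = 0.02 * 51 * 0.31 = 0.3162 m

0.3162 m


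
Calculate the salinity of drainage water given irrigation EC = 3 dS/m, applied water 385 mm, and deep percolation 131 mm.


EC_dw = EC_iw * D_iw / D_dw
EC_dw = 3 * 385 / 131
EC_dw = 1155 / 131

8.8168 dS/m


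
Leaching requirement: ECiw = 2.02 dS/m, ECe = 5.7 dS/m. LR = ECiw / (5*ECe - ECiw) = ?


LR = ECiw / (5*ECe - ECiw)
LR = 2.02 / (5*5.7 - 2.02)
LR = 2.02 / 26.4800

0.0763


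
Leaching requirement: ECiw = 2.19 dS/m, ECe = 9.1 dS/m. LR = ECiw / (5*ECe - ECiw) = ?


LR = ECiw / (5*ECe - ECiw)
LR = 2.19 / (5*9.1 - 2.19)
LR = 2.19 / 43.3100

0.0506


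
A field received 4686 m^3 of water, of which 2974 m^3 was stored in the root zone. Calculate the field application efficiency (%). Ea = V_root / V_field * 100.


Ea = V_root / V_field * 100 = 2974 / 4686 * 100 = 63.4656%

63.4656 %


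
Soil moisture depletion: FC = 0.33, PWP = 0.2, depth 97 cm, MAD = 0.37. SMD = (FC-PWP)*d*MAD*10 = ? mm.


SMD = (FC - PWP) * d * MAD * 10
SMD = (0.33 - 0.2) * 97 * 0.37 * 10
SMD = 0.1300 * 97 * 0.37 * 10

46.6570 mm


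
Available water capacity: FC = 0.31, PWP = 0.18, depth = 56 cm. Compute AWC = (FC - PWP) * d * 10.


AWC = (FC - PWP) * d * 10
AWC = (0.31 - 0.18) * 56 * 10
AWC = 0.1300 * 56 * 10

72.8000 mm


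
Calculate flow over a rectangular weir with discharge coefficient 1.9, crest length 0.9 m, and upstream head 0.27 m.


Q = C * L * H^(3/2) = 1.9 * 0.9 * 0.27^1.5 = 1.9 * 0.9 * 0.140296

0.2399 m^3/s


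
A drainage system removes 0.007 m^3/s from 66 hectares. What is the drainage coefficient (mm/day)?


DC = Q * 86400 / (A * 10000) * 1000
DC = 0.007 * 86400 / (66 * 10000) * 1000
DC = 604800.0000 / 660000

0.9164 mm/day


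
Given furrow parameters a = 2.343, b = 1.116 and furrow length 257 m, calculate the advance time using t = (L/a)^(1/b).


t = (L/a)^(1/b)
t = (257/2.343)^(1/1.116)
t = 109.688434^(1/1.116)

67.3133 min


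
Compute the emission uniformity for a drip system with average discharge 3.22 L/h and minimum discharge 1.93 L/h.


EU = (q_min/q_avg)*100 = (1.93/3.22)*100 = 59.9379%

59.9379 %


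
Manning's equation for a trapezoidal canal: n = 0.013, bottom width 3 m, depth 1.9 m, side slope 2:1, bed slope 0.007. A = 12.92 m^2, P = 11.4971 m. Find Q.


R = A/P = 12.92/11.4971 = 1.123762
Q = (1/0.013) * 12.92 * 1.123762^(2/3) * 0.007^0.5

89.8775 m^3/s


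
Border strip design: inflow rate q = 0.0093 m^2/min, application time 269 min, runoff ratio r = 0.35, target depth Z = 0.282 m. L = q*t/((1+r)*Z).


L = q*t/((1+r)*Z)
L = 0.0093*269/((1+0.35)*0.282)
L = 2.5017/0.3807

6.5713 m


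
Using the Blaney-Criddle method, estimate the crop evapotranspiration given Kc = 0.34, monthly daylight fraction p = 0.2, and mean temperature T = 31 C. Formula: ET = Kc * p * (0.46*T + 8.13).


ET = Kc * p * (0.46*T + 8.13)
ET = 0.34 * 0.2 * (0.46*31 + 8.13)
ET = 0.34 * 0.2 * 22.3900

1.5225 mm/day


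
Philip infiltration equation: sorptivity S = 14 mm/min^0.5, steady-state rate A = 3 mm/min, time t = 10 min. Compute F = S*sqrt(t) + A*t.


F = S*sqrt(t) + A*t
F = 14*sqrt(10) + 3*10
F = 14*3.162278 + 30

74.2719 mm


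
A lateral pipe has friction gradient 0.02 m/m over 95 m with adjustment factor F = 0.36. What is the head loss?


hf = J * L * F = 0.02 * 95 * 0.36 = 0.6840 m

0.6840 m


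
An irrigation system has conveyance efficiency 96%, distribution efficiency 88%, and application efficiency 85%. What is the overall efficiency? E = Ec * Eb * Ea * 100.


Ec = 0.96, Eb = 0.88, Ea = 0.85
E = 0.96 * 0.88 * 0.85 * 100 = 71.8080%

71.8080 %


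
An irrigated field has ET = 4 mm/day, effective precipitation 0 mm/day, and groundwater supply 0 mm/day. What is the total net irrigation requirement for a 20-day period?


Daily deficit = ET - Pe - GW = 4 - 0 - 0 = 4 mm/day
NIR = 4 * 20 = 80 mm

80.0000 mm


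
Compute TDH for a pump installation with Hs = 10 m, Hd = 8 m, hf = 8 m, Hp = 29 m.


TDH = Hs + Hd + hf + Hp = 10 + 8 + 8 + 29 = 55

55 m


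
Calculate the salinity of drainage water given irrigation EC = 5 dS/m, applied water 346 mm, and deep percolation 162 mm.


EC_dw = EC_iw * D_iw / D_dw
EC_dw = 5 * 346 / 162
EC_dw = 1730 / 162

10.6790 dS/m


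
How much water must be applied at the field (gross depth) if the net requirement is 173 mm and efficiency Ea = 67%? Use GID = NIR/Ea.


Ea = 67% = 0.67
GID = NIR / Ea = 173 / 0.67 = 258.2090 mm

258.2090 mm


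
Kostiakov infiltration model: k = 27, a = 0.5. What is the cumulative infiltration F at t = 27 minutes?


F = k * t^a = 27 * 27^0.5
F = 27 * 5.196152

140.2961 mm


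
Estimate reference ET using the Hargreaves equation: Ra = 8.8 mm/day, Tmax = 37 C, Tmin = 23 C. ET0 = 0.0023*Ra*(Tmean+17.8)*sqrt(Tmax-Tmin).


Tmean = (Tmax + Tmin)/2 = (37 + 23)/2 = 30.0
ET0 = 0.0023 * 8.8 * (30.0 + 17.8) * sqrt(37 - 23)
ET0 = 0.0023 * 8.8 * 47.8 * 3.741657

3.6199 mm/day


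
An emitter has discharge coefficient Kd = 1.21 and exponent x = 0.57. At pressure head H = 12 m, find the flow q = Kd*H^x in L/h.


q = Kd * H^x = 1.21 * 12^0.57 = 1.21 * 4.122240

4.9879 L/h


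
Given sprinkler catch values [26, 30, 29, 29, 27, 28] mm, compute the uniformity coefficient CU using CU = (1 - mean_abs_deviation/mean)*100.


mean = 28.166667 mm
MAD = 1.166667 mm
CU = (1 - 1.166667/28.166667)*100

95.8580 %


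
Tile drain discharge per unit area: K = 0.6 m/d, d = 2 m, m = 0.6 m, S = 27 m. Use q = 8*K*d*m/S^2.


q = 8*K*d*m/S^2
q = 8*0.6*2*0.6/27^2
q = 5.7600 / 729

0.0079 m/d


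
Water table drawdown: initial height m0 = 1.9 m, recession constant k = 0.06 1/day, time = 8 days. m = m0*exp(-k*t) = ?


m = m0 * exp(-k*t)
m = 1.9 * exp(-0.06 * 8)
m = 1.9 * exp(-0.4800)

1.1757 m


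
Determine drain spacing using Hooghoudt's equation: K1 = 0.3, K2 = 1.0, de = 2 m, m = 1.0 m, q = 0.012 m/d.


S^2 = 8*K2*de*m/q + 4*K1*m^2/q
S^2 = 8*1.0*2*1.0/0.012 + 4*0.3*1.0^2/0.012
S = sqrt(1433.3333)

37.8594 m


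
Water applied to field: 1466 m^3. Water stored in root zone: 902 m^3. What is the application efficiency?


Ea = V_root / V_field * 100 = 902 / 1466 * 100 = 61.5280%

61.5280 %


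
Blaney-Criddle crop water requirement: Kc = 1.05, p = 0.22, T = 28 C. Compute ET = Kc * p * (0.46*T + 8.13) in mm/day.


ET = Kc * p * (0.46*T + 8.13)
ET = 1.05 * 0.22 * (0.46*28 + 8.13)
ET = 1.05 * 0.22 * 21.0100

4.8533 mm/day


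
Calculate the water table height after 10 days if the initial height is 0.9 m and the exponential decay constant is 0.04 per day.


m = m0 * exp(-k*t)
m = 0.9 * exp(-0.04 * 10)
m = 0.9 * exp(-0.4000)

0.6033 m


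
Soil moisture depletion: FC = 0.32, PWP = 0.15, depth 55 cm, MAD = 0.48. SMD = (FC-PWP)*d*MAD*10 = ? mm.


SMD = (FC - PWP) * d * MAD * 10
SMD = (0.32 - 0.15) * 55 * 0.48 * 10
SMD = 0.1700 * 55 * 0.48 * 10

44.8800 mm


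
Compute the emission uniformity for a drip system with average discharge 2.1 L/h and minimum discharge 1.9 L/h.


EU = (q_min/q_avg)*100 = (1.9/2.1)*100 = 90.4762%

90.4762 %


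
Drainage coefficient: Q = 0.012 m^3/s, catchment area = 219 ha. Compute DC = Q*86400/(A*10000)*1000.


DC = Q * 86400 / (A * 10000) * 1000
DC = 0.012 * 86400 / (219 * 10000) * 1000
DC = 1036800.0000 / 2190000

0.4734 mm/day


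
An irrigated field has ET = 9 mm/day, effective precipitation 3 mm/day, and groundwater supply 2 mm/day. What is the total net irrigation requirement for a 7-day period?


Daily deficit = ET - Pe - GW = 9 - 3 - 2 = 4 mm/day
NIR = 4 * 7 = 28 mm

28.0000 mm


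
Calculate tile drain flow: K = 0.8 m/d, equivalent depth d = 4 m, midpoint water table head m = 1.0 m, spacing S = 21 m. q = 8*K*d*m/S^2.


q = 8*K*d*m/S^2
q = 8*0.8*4*1.0/21^2
q = 25.6000 / 441

0.0580 m/d


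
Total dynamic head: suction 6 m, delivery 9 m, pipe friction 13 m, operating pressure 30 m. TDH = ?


TDH = Hs + Hd + hf + Hp = 6 + 9 + 13 + 30 = 58

58 m


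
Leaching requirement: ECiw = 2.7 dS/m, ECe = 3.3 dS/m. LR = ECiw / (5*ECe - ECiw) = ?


LR = ECiw / (5*ECe - ECiw)
LR = 2.7 / (5*3.3 - 2.7)
LR = 2.7 / 13.8000

0.1957


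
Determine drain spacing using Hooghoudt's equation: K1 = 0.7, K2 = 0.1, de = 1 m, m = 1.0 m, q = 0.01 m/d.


S^2 = 8*K2*de*m/q + 4*K1*m^2/q
S^2 = 8*0.1*1*1.0/0.01 + 4*0.7*1.0^2/0.01
S = sqrt(360.0000)

18.9737 m


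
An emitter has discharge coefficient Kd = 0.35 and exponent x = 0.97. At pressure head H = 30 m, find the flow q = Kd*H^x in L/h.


q = Kd * H^x = 0.35 * 30^0.97 = 0.35 * 27.089913

9.4815 L/h


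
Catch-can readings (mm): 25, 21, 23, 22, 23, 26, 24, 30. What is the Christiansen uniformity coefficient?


mean = 24.250000 mm
MAD = 2.062500 mm
CU = (1 - 2.062500/24.250000)*100

91.4948 %


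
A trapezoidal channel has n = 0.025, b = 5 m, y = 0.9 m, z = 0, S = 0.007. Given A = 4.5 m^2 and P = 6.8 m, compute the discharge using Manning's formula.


R = A/P = 4.5/6.8 = 0.661765
Q = (1/0.025) * 4.5 * 0.661765^(2/3) * 0.007^0.5

11.4364 m^3/s


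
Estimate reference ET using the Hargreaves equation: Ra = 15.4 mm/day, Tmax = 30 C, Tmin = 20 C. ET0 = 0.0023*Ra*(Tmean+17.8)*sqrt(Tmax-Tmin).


Tmean = (Tmax + Tmin)/2 = (30 + 20)/2 = 25.0
ET0 = 0.0023 * 15.4 * (25.0 + 17.8) * sqrt(30 - 20)
ET0 = 0.0023 * 15.4 * 42.8 * 3.162278

4.7939 mm/day


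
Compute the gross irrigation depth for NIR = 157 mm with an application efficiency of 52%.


Ea = 52% = 0.52
GID = NIR / Ea = 157 / 0.52 = 301.9231 mm

301.9231 mm


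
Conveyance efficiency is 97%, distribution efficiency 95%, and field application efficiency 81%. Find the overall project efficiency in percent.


Ec = 0.97, Eb = 0.95, Ea = 0.81
E = 0.97 * 0.95 * 0.81 * 100 = 74.6415%

74.6415 %


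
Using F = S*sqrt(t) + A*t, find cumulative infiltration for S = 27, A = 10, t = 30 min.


F = S*sqrt(t) + A*t
F = 27*sqrt(30) + 10*30
F = 27*5.477226 + 300

447.8851 mm


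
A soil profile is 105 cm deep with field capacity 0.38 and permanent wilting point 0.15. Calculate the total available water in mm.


AWC = (FC - PWP) * d * 10
AWC = (0.38 - 0.15) * 105 * 10
AWC = 0.2300 * 105 * 10

241.5000 mm


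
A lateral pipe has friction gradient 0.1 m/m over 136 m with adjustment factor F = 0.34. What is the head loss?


hf = J * L * F = 0.1 * 136 * 0.34 = 4.6240 m

4.6240 m


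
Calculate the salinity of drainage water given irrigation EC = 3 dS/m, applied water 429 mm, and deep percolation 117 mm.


EC_dw = EC_iw * D_iw / D_dw
EC_dw = 3 * 429 / 117
EC_dw = 1287 / 117

11.0000 dS/m


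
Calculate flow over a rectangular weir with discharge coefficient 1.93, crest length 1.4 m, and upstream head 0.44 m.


Q = C * L * H^(3/2) = 1.93 * 1.4 * 0.44^1.5 = 1.93 * 1.4 * 0.291863

0.7886 m^3/s


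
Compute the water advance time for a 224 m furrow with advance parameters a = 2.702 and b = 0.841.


t = (L/a)^(1/b)
t = (224/2.702)^(1/0.841)
t = 82.901554^(1/0.841)

191.1117 min


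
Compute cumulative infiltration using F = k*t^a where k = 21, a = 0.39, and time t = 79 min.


F = k * t^a = 21 * 79^0.39
F = 21 * 5.496352

115.4234 mm


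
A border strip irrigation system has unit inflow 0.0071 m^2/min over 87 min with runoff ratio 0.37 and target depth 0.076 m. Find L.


L = q*t/((1+r)*Z)
L = 0.0071*87/((1+0.37)*0.076)
L = 0.6177/0.10412

5.9326 m


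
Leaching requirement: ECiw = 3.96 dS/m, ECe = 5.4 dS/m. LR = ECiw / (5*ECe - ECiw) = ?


LR = ECiw / (5*ECe - ECiw)
LR = 3.96 / (5*5.4 - 3.96)
LR = 3.96 / 23.0400

0.1719


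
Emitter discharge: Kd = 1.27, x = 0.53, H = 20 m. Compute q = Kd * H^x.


q = Kd * H^x = 1.27 * 20^0.53 = 1.27 * 4.892670

6.2137 L/h


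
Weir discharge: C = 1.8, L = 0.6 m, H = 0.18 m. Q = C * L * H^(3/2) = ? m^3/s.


Q = C * L * H^(3/2) = 1.8 * 0.6 * 0.18^1.5 = 1.8 * 0.6 * 0.076368

0.0825 m^3/s


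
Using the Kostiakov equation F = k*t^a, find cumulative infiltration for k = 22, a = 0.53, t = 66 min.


F = k * t^a = 22 * 66^0.53
F = 22 * 9.212092

202.6660 mm


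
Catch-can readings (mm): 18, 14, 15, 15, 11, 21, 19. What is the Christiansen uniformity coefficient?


mean = 16.142857 mm
MAD = 2.734694 mm
CU = (1 - 2.734694/16.142857)*100

83.0594 %


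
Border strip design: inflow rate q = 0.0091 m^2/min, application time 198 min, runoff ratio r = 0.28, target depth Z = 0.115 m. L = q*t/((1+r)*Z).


L = q*t/((1+r)*Z)
L = 0.0091*198/((1+0.28)*0.115)
L = 1.8018/0.1472

12.2405 m


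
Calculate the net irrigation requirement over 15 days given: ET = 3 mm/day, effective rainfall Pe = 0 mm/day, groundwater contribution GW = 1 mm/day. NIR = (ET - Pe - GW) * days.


Daily deficit = ET - Pe - GW = 3 - 0 - 1 = 2 mm/day
NIR = 2 * 15 = 30 mm

30.0000 mm


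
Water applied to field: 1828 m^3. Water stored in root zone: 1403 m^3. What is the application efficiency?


Ea = V_root / V_field * 100 = 1403 / 1828 * 100 = 76.7505%

76.7505 %


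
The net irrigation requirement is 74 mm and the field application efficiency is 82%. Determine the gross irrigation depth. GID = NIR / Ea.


Ea = 82% = 0.82
GID = NIR / Ea = 74 / 0.82 = 90.2439 mm

90.2439 mm


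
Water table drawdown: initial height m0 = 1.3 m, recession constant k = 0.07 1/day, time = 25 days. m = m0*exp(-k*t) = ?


m = m0 * exp(-k*t)
m = 1.3 * exp(-0.07 * 25)
m = 1.3 * exp(-1.7500)

0.2259 m


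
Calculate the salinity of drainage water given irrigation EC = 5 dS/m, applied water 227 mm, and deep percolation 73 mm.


EC_dw = EC_iw * D_iw / D_dw
EC_dw = 5 * 227 / 73
EC_dw = 1135 / 73

15.5479 dS/m


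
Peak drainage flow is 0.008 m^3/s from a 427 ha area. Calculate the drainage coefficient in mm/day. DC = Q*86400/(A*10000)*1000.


DC = Q * 86400 / (A * 10000) * 1000
DC = 0.008 * 86400 / (427 * 10000) * 1000
DC = 691200.0000 / 4270000

0.1619 mm/day
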